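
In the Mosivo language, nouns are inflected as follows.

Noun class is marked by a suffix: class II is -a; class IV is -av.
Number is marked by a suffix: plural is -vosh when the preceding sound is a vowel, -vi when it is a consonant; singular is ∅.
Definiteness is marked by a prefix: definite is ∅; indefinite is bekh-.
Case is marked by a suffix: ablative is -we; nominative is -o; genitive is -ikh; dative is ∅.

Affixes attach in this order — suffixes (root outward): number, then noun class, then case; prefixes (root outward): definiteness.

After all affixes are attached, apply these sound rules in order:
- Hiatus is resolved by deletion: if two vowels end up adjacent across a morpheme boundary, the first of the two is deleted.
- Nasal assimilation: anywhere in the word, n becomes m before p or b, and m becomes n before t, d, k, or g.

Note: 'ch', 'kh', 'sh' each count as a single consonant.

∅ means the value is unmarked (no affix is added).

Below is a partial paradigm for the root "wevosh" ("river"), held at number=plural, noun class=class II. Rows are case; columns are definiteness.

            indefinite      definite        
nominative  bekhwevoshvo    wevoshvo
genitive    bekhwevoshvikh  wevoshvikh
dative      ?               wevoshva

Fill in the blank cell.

Attach number plural -vi (after consonant 'sh') → wevoshvi.
Attach noun class class II -a → wevoshvia.
Attach definiteness indefinite bekh- → bekhwevoshvia.
case = dative: zero marking, form stays bekhwevoshvia.
Apply vowel deletion: bekhwevoshvia → bekhwevoshva.
Nasal assimilation: no change.

bekhwevoshva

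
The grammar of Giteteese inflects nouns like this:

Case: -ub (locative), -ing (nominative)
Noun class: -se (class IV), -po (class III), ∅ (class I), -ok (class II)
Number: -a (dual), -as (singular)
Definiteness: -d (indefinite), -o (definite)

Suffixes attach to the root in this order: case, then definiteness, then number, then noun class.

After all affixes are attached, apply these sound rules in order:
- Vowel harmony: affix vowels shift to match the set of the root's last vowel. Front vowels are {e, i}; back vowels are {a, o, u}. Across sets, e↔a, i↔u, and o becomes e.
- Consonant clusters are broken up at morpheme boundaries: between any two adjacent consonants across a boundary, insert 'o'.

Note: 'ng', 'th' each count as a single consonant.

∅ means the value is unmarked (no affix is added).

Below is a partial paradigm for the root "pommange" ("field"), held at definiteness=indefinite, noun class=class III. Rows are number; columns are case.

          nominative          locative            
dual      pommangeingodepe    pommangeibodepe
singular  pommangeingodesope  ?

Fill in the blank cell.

pommangeibodesope

Attach case locative -ub → pommangeub.
Attach definiteness indefinite -d → pommangeubd.
Attach number singular -as → pommangeubdas.
Attach noun class class III -po → pommangeubdaspo.
Apply vowel harmony: pommangeubdaspo → pommangeibdespe.
Apply epenthesis: pommangeibdespe → pommangeibodesope.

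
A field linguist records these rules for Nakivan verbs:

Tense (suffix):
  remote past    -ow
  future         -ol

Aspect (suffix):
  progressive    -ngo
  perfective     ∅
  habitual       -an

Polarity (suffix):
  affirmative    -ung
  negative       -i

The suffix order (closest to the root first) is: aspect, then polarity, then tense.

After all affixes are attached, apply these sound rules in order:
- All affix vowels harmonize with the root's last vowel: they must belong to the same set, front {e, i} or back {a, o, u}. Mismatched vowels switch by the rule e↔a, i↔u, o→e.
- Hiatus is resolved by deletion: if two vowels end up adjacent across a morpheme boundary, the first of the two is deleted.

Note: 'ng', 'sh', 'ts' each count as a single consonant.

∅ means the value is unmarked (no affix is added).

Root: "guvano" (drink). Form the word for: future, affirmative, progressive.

Attach aspect progressive -ngo → guvanongo.
Attach polarity affirmative -ung → guvanongoung.
Attach tense future -ol → guvanongoungol.
Vowel harmony: no change.
Apply vowel deletion: guvanongoungol → guvanongungol.

guvanongungol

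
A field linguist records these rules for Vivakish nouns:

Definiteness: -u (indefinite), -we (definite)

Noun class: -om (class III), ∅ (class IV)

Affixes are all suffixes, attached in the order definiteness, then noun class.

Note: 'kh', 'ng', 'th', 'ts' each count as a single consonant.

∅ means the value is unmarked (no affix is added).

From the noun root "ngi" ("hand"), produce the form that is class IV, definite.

ngiwe

Attach definiteness definite -we → ngiwe.
noun class = class IV: zero marking, form stays ngiwe.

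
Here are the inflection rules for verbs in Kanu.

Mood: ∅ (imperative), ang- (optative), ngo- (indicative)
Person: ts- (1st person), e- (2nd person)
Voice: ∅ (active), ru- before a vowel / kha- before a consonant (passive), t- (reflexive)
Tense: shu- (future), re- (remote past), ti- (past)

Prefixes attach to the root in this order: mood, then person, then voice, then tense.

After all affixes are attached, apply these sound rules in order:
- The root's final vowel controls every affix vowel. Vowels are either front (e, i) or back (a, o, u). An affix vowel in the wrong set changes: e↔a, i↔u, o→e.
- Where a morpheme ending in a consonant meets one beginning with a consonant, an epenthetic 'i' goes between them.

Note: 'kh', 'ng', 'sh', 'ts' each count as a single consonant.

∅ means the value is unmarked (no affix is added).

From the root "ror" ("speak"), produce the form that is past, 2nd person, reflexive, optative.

tutaangiror

Attach mood optative ang- → angror.
Attach person 2nd person e- → eangror.
Attach voice reflexive t- → teangror.
Attach tense past ti- → titeangror.
Apply vowel harmony: titeangror → tutaangror.
Apply epenthesis: tutaangror → tutaangiror.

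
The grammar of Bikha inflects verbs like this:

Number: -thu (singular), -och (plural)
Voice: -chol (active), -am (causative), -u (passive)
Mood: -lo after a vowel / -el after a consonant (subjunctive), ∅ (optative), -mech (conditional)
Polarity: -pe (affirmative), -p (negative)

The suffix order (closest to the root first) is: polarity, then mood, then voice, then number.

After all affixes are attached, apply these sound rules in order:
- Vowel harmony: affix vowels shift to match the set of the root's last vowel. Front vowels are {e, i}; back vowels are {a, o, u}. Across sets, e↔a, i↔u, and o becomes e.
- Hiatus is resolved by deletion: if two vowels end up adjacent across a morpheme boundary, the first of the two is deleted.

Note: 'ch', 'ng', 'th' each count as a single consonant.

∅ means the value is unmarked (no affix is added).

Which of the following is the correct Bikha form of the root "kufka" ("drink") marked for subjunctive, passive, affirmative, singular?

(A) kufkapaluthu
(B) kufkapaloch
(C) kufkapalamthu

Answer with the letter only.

Attach polarity affirmative -pe → kufkape.
Attach mood subjunctive -lo (after vowel 'e') → kufkapelo.
Attach voice passive -u → kufkapelou.
Attach number singular -thu → kufkapelouthu.
Apply vowel harmony: kufkapelouthu → kufkapalouthu.
Apply vowel deletion: kufkapalouthu → kufkapaluthu.
So the correct form is kufkapaluthu, option (A).
(C) kufkapalamthu is wrong: it uses causative instead of passive for voice.
(B) kufkapaloch is wrong: it uses plural instead of singular for number.

A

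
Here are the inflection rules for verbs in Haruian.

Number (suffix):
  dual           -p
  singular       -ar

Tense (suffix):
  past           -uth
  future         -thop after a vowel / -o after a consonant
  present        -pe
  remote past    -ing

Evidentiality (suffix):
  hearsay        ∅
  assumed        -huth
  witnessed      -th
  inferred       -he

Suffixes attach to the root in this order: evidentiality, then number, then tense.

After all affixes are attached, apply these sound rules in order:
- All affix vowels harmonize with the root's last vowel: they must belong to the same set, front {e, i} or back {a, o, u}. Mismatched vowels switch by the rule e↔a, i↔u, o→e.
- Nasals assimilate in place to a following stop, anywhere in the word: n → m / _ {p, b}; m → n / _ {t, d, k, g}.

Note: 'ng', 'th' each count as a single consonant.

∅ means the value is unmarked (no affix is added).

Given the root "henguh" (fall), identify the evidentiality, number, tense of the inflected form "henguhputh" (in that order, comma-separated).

hearsay, dual, past

Segment: henguh-p-uth.
evidentiality: ∅ → hearsay.
number: -p → dual.
tense: -uth → past.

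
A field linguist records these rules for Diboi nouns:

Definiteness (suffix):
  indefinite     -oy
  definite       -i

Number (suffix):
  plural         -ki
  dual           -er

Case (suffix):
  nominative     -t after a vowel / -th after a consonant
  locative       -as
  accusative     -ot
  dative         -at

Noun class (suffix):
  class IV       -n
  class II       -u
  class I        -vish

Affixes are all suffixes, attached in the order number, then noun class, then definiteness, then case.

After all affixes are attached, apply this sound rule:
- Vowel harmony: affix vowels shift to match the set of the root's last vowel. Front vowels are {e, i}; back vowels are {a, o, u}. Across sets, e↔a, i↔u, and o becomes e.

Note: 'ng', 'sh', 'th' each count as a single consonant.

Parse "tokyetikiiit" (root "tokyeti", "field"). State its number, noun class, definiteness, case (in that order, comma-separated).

Segment: tokyeti-ki-u-i-t.
number: -ki → plural.
noun class: -u → class II.
definiteness: -i → definite.
case: -t/th → nominative.

plural, class II, definite, nominative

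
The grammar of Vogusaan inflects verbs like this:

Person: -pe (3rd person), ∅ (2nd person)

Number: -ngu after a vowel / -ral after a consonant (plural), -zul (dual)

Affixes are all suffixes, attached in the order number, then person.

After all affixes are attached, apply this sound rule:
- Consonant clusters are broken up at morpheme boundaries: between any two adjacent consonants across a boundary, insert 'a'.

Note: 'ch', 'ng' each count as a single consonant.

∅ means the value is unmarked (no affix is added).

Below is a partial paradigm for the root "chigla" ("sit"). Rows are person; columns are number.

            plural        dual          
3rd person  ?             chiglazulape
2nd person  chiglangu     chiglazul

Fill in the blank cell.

chiglangupe

Attach number plural -ngu (after vowel 'a') → chiglangu.
Attach person 3rd person -pe → chiglangupe.
Epenthesis: no change.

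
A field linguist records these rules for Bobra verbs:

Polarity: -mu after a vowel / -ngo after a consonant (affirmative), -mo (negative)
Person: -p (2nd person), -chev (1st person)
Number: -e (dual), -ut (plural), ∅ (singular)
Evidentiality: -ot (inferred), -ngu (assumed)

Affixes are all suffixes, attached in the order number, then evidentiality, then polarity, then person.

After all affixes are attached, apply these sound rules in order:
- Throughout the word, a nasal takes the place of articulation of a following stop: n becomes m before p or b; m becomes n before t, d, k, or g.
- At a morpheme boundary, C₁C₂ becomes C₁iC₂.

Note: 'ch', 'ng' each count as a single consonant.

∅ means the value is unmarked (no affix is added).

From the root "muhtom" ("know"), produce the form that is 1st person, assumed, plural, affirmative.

Attach number plural -ut → muhtomut.
Attach evidentiality assumed -ngu → muhtomutngu.
Attach polarity affirmative -mu (after vowel 'u') → muhtomutngumu.
Attach person 1st person -chev → muhtomutngumuchev.
Nasal assimilation: no change.
Apply epenthesis: muhtomutngumuchev → muhtomutingumuchev.

muhtomutingumuchev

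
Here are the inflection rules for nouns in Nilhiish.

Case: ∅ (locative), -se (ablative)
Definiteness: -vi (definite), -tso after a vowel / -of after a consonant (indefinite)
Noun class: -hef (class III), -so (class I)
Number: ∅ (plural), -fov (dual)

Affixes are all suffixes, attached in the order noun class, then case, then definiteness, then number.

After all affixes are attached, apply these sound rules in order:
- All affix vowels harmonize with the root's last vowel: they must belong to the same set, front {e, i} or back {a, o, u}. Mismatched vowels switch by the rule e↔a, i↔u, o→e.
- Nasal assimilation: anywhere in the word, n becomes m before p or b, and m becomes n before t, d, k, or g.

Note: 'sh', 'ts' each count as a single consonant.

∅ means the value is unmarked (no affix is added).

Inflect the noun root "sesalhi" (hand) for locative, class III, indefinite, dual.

Attach noun class class III -hef → sesalhihef.
case = locative: zero marking, form stays sesalhihef.
Attach definiteness indefinite -of (after consonant 'f') → sesalhihefof.
Attach number dual -fov → sesalhihefoffov.
Apply vowel harmony: sesalhihefoffov → sesalhihefeffev.
Nasal assimilation: no change.

sesalhihefeffev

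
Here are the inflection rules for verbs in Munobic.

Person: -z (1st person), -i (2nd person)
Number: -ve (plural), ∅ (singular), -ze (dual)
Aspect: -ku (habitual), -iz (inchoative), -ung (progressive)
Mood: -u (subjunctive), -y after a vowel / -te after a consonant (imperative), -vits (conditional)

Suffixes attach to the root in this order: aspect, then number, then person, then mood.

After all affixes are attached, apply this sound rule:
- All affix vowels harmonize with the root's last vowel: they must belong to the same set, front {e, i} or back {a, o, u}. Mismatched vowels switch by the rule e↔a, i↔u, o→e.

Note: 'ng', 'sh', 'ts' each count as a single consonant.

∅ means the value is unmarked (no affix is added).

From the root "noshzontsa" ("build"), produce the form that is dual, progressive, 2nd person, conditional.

noshzontsaungzauvuts

Attach aspect progressive -ung → noshzontsaung.
Attach number dual -ze → noshzontsaungze.
Attach person 2nd person -i → noshzontsaungzei.
Attach mood conditional -vits → noshzontsaungzeivits.
Apply vowel harmony: noshzontsaungzeivits → noshzontsaungzauvuts.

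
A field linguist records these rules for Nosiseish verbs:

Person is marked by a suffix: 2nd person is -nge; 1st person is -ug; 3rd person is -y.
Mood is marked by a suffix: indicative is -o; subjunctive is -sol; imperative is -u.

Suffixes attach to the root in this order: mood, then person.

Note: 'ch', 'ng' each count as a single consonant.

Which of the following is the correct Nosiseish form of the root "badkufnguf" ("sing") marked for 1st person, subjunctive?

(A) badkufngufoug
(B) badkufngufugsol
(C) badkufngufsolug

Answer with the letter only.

Attach mood subjunctive -sol → badkufngufsol.
Attach person 1st person -ug → badkufngufsolug.
So the correct form is badkufngufsolug, option (C).
(A) badkufngufoug is wrong: it uses indicative instead of subjunctive for mood.
(B) badkufngufugsol is wrong: it has the affixes in the wrong order.

C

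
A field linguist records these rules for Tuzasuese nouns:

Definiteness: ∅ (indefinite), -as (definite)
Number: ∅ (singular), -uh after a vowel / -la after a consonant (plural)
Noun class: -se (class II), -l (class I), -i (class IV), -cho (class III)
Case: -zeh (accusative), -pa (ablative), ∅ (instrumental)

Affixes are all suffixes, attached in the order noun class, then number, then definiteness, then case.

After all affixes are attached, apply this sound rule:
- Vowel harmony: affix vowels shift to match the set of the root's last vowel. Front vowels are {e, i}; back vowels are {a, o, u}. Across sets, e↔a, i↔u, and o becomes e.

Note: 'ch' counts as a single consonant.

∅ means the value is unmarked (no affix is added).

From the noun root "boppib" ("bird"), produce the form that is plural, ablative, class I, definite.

Attach noun class class I -l → boppibl.
Attach number plural -la (after consonant 'l') → boppiblla.
Attach definiteness definite -as → boppibllaas.
Attach case ablative -pa → boppibllaaspa.
Apply vowel harmony: boppibllaaspa → boppiblleespe.

boppiblleespe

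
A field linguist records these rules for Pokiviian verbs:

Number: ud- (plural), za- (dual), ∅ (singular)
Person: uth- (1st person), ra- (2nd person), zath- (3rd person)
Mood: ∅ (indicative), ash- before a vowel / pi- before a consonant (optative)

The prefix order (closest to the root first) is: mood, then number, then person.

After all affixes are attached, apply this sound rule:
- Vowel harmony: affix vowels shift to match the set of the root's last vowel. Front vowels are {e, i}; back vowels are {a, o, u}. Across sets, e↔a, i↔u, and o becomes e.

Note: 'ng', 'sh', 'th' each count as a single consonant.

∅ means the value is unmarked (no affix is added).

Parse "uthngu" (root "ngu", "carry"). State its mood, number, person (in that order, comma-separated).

Segment: uth-ngu.
mood: ∅ → indicative.
number: ∅ → singular.
person: uth- → 1st person.

indicative, singular, 1st person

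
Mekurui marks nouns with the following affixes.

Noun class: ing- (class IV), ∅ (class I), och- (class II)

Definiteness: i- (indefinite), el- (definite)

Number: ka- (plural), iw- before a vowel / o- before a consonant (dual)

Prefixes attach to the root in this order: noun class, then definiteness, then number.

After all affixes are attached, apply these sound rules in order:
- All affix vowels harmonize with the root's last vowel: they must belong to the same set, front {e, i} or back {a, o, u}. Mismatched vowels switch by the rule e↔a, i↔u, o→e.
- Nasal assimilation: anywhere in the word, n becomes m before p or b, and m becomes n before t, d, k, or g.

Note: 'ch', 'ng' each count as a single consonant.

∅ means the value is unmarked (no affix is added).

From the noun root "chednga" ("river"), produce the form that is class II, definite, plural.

kaalochchednga

Attach noun class class II och- → ochchednga.
Attach definiteness definite el- → elochchednga.
Attach number plural ka- → kaelochchednga.
Apply vowel harmony: kaelochchednga → kaalochchednga.
Nasal assimilation: no change.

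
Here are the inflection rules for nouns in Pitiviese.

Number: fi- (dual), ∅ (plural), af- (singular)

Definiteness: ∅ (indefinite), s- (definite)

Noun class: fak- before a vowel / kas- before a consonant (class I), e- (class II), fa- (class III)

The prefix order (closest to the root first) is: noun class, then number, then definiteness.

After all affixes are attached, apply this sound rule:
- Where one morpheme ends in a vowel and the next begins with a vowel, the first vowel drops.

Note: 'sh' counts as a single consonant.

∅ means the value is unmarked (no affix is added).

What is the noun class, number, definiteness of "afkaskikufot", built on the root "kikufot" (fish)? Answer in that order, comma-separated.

class I, singular, indefinite

Segment: af-kas-kikufot.
noun class: fak/kas- → class I.
number: af- → singular.
definiteness: ∅ → indefinite.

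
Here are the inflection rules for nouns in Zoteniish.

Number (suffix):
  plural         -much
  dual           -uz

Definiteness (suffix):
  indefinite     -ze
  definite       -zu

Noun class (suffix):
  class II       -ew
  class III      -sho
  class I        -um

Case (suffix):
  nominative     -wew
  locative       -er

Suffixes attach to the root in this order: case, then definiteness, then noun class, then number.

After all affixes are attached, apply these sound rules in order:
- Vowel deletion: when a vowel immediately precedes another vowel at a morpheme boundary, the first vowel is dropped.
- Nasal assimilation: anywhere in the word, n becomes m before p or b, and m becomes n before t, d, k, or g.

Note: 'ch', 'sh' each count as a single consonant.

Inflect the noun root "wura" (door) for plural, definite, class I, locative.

wurerzummuch

Attach case locative -er → wuraer.
Attach definiteness definite -zu → wuraerzu.
Attach noun class class I -um → wuraerzuum.
Attach number plural -much → wuraerzuummuch.
Apply vowel deletion: wuraerzuummuch → wurerzummuch.
Nasal assimilation: no change.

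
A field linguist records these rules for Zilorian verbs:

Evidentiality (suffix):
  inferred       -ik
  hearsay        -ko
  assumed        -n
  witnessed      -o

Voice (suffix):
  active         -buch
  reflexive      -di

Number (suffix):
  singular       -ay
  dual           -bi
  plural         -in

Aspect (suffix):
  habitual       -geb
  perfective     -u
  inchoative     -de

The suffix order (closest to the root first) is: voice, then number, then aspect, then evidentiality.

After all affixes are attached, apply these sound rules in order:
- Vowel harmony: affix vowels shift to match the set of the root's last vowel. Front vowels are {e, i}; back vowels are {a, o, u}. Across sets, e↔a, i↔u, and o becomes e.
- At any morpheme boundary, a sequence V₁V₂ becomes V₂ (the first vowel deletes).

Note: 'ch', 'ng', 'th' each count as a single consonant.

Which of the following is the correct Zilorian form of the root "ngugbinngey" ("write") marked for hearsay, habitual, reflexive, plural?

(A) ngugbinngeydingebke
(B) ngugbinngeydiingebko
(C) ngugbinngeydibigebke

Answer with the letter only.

A

Attach voice reflexive -di → ngugbinngeydi.
Attach number plural -in → ngugbinngeydiin.
Attach aspect habitual -geb → ngugbinngeydiingeb.
Attach evidentiality hearsay -ko → ngugbinngeydiingebko.
Apply vowel harmony: ngugbinngeydiingebko → ngugbinngeydiingebke.
Apply vowel deletion: ngugbinngeydiingebke → ngugbinngeydingebke.
So the correct form is ngugbinngeydingebke, option (A).
(B) ngugbinngeydiingebko is wrong: it fails to apply the sound rule(s).
(C) ngugbinngeydibigebke is wrong: it uses dual instead of plural for number.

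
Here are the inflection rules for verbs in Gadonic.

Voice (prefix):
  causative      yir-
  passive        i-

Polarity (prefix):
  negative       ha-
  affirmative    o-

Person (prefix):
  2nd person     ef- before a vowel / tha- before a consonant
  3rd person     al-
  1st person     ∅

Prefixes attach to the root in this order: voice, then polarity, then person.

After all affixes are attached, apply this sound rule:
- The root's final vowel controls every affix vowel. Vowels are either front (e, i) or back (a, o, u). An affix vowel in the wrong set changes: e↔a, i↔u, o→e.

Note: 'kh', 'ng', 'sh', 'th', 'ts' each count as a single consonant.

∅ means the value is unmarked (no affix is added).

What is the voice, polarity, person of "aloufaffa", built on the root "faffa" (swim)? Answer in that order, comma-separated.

Segment: al-o-i-faffa.
voice: i- → passive.
polarity: o- → affirmative.
person: al- → 3rd person.

passive, affirmative, 3rd person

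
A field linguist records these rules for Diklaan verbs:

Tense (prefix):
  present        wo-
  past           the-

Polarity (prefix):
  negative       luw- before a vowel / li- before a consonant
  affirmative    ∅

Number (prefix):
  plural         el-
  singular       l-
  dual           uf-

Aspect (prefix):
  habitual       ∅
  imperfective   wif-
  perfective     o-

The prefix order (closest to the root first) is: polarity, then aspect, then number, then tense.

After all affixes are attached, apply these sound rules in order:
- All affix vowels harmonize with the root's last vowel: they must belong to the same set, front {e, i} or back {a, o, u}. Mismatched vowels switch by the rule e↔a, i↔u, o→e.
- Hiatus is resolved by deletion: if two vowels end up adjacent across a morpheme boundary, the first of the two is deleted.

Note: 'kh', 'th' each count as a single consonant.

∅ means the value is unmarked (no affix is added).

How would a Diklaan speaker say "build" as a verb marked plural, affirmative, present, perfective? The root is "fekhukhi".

welefekhukhi

polarity = affirmative: zero marking, form stays fekhukhi.
Attach aspect perfective o- → ofekhukhi.
Attach number plural el- → elofekhukhi.
Attach tense present wo- → woelofekhukhi.
Apply vowel harmony: woelofekhukhi → weelefekhukhi.
Apply vowel deletion: weelefekhukhi → welefekhukhi.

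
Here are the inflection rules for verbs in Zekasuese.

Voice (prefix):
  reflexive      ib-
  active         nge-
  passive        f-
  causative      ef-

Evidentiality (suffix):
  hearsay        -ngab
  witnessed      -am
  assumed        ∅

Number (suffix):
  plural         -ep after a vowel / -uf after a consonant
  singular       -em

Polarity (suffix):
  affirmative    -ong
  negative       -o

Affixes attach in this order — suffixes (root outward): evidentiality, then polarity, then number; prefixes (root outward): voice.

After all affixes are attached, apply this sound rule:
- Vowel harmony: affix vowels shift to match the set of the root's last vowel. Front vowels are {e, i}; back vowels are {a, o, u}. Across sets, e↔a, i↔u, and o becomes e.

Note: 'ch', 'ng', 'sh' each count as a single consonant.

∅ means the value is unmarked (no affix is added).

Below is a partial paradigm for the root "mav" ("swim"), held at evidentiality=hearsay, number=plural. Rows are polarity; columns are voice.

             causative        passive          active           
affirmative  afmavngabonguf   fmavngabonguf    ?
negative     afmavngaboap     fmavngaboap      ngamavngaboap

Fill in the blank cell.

Attach evidentiality hearsay -ngab → mavngab.
Attach polarity affirmative -ong → mavngabong.
Attach number plural -uf (after consonant 'ng') → mavngabonguf.
Attach voice active nge- → ngemavngabonguf.
Apply vowel harmony: ngemavngabonguf → ngamavngabonguf.

ngamavngabonguf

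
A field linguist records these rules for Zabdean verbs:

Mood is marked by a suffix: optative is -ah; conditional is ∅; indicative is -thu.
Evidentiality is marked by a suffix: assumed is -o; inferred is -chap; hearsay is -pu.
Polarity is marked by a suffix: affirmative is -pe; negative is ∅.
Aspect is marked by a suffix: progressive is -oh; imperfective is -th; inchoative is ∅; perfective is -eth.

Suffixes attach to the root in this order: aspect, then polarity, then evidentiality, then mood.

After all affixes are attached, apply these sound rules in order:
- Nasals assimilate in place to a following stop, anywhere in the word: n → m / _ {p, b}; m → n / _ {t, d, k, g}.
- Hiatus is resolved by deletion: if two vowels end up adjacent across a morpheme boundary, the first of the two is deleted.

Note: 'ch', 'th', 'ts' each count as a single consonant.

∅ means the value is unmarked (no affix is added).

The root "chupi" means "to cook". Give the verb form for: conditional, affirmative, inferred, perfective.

chupethpechap

Attach aspect perfective -eth → chupieth.
Attach polarity affirmative -pe → chupiethpe.
Attach evidentiality inferred -chap → chupiethpechap.
mood = conditional: zero marking, form stays chupiethpechap.
Nasal assimilation: no change.
Apply vowel deletion: chupiethpechap → chupethpechap.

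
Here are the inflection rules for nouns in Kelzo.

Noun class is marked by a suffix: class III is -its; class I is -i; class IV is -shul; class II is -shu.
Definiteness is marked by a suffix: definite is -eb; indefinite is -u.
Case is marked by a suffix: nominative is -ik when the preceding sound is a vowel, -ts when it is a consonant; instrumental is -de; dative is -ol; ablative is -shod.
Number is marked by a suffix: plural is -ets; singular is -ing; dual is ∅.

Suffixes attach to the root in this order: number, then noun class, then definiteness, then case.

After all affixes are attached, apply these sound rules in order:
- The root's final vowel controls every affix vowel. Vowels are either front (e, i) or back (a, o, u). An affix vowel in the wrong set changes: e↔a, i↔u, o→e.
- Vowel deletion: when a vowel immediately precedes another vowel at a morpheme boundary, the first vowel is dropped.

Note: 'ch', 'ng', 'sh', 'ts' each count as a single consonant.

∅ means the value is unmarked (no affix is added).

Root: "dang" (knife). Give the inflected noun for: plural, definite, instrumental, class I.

dangatsabda

Attach number plural -ets → dangets.
Attach noun class class I -i → dangetsi.
Attach definiteness definite -eb → dangetsieb.
Attach case instrumental -de → dangetsiebde.
Apply vowel harmony: dangetsiebde → dangatsuabda.
Apply vowel deletion: dangatsuabda → dangatsabda.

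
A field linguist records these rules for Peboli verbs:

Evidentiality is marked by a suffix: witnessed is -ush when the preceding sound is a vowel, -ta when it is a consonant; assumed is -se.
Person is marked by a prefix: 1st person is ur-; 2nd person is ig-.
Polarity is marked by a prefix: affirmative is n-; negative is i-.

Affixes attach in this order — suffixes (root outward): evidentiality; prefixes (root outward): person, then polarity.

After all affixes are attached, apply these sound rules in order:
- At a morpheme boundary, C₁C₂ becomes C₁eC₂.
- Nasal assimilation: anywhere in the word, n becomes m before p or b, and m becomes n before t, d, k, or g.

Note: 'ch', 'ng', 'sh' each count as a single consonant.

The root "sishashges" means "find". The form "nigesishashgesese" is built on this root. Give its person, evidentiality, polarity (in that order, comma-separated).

Segment: n-ig-sishashges-se.
person: ig- → 2nd person.
evidentiality: -se → assumed.
polarity: n- → affirmative.

2nd person, assumed, affirmative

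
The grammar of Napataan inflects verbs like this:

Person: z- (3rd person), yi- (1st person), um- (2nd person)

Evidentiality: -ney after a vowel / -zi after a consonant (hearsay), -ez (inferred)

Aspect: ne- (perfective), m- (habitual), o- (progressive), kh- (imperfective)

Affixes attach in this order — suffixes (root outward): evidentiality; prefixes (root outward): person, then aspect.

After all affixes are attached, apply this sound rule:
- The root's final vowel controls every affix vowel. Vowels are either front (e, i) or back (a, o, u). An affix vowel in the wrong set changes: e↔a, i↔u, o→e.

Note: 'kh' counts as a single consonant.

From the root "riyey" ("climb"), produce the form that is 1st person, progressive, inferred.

Attach person 1st person yi- → yiriyey.
Attach aspect progressive o- → oyiriyey.
Attach evidentiality inferred -ez → oyiriyeyez.
Apply vowel harmony: oyiriyeyez → eyiriyeyez.

eyiriyeyez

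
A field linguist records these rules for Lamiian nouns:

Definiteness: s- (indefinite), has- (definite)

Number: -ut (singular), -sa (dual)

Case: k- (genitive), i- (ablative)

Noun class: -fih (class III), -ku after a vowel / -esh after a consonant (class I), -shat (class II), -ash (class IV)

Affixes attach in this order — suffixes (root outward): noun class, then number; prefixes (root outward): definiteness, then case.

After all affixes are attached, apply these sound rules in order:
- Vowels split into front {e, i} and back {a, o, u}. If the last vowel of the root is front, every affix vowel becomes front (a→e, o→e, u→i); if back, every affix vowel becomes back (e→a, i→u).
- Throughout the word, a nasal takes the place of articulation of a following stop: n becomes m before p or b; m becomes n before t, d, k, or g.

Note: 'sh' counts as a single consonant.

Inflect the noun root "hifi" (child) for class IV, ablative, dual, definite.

iheshifieshse

Attach definiteness definite has- → hashifi.
Attach noun class class IV -ash → hashifiash.
Attach number dual -sa → hashifiashsa.
Attach case ablative i- → ihashifiashsa.
Apply vowel harmony: ihashifiashsa → iheshifieshse.
Nasal assimilation: no change.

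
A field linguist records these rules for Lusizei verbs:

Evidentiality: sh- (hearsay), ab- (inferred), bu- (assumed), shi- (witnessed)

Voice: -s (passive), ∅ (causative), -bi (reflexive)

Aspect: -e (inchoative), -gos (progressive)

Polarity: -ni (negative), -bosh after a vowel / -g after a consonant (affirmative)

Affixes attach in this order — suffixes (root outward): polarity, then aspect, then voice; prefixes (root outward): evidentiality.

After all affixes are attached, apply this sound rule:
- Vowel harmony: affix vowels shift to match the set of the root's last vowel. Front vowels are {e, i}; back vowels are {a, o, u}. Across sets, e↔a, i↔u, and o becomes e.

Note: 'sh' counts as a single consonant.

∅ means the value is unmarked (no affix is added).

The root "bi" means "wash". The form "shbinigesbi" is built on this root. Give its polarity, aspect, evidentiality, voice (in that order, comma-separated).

Segment: sh-bi-ni-gos-bi.
polarity: -ni → negative.
aspect: -gos → progressive.
evidentiality: sh- → hearsay.
voice: -bi → reflexive.

negative, progressive, hearsay, reflexive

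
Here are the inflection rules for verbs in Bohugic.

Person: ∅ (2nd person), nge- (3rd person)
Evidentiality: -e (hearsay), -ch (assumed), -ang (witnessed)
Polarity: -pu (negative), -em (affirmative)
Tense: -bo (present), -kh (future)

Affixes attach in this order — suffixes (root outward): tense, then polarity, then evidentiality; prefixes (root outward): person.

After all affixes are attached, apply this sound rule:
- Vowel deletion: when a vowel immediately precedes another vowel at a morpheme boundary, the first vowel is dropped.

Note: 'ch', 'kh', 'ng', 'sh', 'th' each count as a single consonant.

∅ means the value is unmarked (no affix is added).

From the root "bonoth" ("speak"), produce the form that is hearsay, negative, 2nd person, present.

Attach tense present -bo → bonothbo.
person = 2nd person: zero marking, form stays bonothbo.
Attach polarity negative -pu → bonothbopu.
Attach evidentiality hearsay -e → bonothbopue.
Apply vowel deletion: bonothbopue → bonothbope.

bonothbope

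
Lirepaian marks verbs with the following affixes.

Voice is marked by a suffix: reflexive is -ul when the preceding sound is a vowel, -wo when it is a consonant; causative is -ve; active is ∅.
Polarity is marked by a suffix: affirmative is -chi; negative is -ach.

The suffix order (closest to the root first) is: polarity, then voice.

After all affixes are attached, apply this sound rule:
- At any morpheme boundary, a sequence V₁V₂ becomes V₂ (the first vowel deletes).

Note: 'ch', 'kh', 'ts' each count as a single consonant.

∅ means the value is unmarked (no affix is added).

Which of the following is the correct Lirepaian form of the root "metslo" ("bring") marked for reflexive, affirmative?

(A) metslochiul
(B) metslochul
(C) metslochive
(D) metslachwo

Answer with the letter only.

Attach polarity affirmative -chi → metslochi.
Attach voice reflexive -ul (after vowel 'i') → metslochiul.
Apply vowel deletion: metslochiul → metslochul.
So the correct form is metslochul, option (B).
(C) metslochive is wrong: it uses causative instead of reflexive for voice.
(D) metslachwo is wrong: it uses negative instead of affirmative for polarity.
(A) metslochiul is wrong: it fails to apply the sound rule(s).

B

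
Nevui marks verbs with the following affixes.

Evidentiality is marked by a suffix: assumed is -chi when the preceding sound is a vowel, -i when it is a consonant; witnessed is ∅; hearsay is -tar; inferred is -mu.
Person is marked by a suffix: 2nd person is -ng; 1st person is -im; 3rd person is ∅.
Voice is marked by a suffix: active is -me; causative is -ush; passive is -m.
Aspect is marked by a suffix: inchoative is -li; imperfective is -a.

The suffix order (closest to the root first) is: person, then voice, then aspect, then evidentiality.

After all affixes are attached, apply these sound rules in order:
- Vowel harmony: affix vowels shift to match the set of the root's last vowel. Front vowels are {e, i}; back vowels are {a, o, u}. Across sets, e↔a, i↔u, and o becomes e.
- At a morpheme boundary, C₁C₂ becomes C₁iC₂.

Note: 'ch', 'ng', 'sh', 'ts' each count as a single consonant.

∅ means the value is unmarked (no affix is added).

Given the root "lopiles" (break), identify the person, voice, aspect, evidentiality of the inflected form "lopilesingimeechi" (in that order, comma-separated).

2nd person, active, imperfective, assumed

Segment: lopiles-ng-me-a-chi.
person: -ng → 2nd person.
voice: -me → active.
aspect: -a → imperfective.
evidentiality: -chi/i → assumed.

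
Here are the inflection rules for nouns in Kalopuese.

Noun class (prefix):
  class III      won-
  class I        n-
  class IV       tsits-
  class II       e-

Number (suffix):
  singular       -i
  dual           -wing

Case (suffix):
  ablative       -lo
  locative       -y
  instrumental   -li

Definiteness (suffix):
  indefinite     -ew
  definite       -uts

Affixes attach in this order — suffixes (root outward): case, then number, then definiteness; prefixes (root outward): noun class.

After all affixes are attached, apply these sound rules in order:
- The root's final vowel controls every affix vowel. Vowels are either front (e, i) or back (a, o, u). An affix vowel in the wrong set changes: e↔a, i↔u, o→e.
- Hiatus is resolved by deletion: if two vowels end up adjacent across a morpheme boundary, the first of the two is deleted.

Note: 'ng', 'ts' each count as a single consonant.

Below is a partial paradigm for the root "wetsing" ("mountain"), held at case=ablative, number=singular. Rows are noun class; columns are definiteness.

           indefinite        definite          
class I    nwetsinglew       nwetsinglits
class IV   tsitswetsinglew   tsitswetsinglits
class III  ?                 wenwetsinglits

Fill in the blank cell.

wenwetsinglew

Attach case ablative -lo → wetsinglo.
Attach number singular -i → wetsingloi.
Attach noun class class III won- → wonwetsingloi.
Attach definiteness indefinite -ew → wonwetsingloiew.
Apply vowel harmony: wonwetsingloiew → wenwetsingleiew.
Apply vowel deletion: wenwetsingleiew → wenwetsinglew.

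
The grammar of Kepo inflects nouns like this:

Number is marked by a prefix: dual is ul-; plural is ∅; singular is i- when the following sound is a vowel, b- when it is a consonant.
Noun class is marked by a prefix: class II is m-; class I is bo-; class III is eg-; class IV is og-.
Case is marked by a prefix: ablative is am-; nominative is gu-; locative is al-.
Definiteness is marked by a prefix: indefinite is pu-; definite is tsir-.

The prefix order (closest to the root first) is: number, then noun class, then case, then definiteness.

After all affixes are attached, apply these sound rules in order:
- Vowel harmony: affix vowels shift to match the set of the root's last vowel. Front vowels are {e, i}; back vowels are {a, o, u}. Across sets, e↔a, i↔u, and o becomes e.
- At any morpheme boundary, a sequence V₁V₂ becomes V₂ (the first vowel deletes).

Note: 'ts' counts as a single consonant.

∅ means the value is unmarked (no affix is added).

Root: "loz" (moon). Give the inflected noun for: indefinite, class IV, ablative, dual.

Attach number dual ul- → ulloz.
Attach noun class class IV og- → ogulloz.
Attach case ablative am- → amogulloz.
Attach definiteness indefinite pu- → puamogulloz.
Vowel harmony: no change.
Apply vowel deletion: puamogulloz → pamogulloz.

pamogulloz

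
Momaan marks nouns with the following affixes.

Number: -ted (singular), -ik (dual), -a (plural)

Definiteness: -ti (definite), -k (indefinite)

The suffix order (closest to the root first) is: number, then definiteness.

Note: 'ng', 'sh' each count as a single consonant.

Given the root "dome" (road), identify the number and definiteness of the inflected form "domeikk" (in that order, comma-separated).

dual, indefinite

Segment: dome-ik-k.
number: -ik → dual.
definiteness: -k → indefinite.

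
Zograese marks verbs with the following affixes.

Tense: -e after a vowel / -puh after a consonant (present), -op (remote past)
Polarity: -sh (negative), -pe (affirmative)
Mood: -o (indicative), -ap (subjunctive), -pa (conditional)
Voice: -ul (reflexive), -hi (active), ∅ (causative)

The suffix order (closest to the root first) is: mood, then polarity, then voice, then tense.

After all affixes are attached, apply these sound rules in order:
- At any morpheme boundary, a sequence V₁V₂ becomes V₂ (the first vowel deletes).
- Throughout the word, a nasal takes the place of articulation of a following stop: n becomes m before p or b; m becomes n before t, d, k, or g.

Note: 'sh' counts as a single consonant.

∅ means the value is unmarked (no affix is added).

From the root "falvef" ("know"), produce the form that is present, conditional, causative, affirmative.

Attach mood conditional -pa → falvefpa.
Attach polarity affirmative -pe → falvefpape.
voice = causative: zero marking, form stays falvefpape.
Attach tense present -e (after vowel 'e') → falvefpapee.
Apply vowel deletion: falvefpapee → falvefpape.
Nasal assimilation: no change.

falvefpape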